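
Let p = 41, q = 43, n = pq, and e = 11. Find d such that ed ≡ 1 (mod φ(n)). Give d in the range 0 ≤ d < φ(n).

φ(n) = (p−1)(q−1) = 40·42 = 1680.
Need d with 11·d ≡ 1 (mod 1680). Apply the extended Euclidean algorithm:
1680 = 152*11 + 8
11 = 1*8 + 3
8 = 2*3 + 2
3 = 1*2 + 1
2 = 2*1 + 0
Back-substitute:
1 = 3 − 2
1 = −8 + 3·3
1 = 3·11 − 4·8
1 = −4·1680 + 611·11
So 11·611 ≡ 1 (mod 1680), hence d = 611.

611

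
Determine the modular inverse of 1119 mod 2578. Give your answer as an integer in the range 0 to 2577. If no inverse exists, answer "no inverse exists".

Apply the Euclidean algorithm to 2578 and 1119:
2578 = 2·1119 + 340
1119 = 3·340 + 99
340 = 3·99 + 43
99 = 2·43 + 13
43 = 3·13 + 4
13 = 3·4 + 1
4 = 4·1 + 0
The gcd is 1. Working backward:
1 = 13 − 3·4
1 = −3·43 + 10·13
1 = 10·99 − 23·43
1 = −23·340 + 79·99
1 = 79·1119 − 260·340
1 = −260·2578 + 599·1119
So 1119·599 ≡ 1 (mod 2578).

599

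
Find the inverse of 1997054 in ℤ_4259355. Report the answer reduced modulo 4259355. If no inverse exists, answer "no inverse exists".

1056059

Run Euclid on (4259355, 1997054):
4259355 = 2×1997054 + 265247
1997054 = 7×265247 + 140325
265247 = 1×140325 + 124922
140325 = 1×124922 + 15403
124922 = 8×15403 + 1698
15403 = 9×1698 + 121
1698 = 14×121 + 4
121 = 30×4 + 1
4 = 4×1 + 0
gcd = 1, so the inverse exists. Back-substitute:
1 = 121 − 30·4
1 = −30·1698 + 421·121
1 = 421·15403 − 3819·1698
1 = −3819·124922 + 30973·15403
1 = 30973·140325 − 34792·124922
1 = −34792·265247 + 65765·140325
1 = 65765·1997054 − 495147·265247
1 = −495147·4259355 + 1056059·1997054
So 1997054·1056059 ≡ 1 (mod 4259355).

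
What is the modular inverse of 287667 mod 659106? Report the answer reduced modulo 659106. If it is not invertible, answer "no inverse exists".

no inverse exists

Euclidean algorithm on 659106, 287667:
659106 = 2·287667 + 83772
287667 = 3·83772 + 36351
83772 = 2·36351 + 11070
36351 = 3·11070 + 3141
11070 = 3·3141 + 1647
3141 = 1·1647 + 1494
1647 = 1·1494 + 153
1494 = 9·153 + 117
153 = 1·117 + 36
117 = 3·36 + 9
36 = 4·9 + 0
gcd(287667, 659106) = 9 ≠ 1, so 287667 has no multiplicative inverse modulo 659106.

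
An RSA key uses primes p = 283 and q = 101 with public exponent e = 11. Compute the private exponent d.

φ(n) = (p−1)(q−1) = 282·100 = 28200.
Need d with 11·d ≡ 1 (mod 28200). Apply the extended Euclidean algorithm:
28200 = 2563×11 + 7
11 = 1×7 + 4
7 = 1×4 + 3
4 = 1×3 + 1
3 = 3×1 + 0
Back-substitute:
1 = 4 − 3
1 = −7 + 2·4
1 = 2·11 − 3·7
1 = −3·28200 + 7691·11
So 11·7691 ≡ 1 (mod 28200), hence d = 7691.

7691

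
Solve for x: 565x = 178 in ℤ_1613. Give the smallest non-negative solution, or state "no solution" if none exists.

First find gcd(565, 1613):
1613 = 2×565 + 483
565 = 1×483 + 82
483 = 5×82 + 73
82 = 1×73 + 9
73 = 8×9 + 1
9 = 9×1 + 0
gcd = 1, so a unique solution mod 1613 exists.
Back-substitute for the Bézout coefficients:
1 = 73 − 8·9
1 = −8·82 + 9·73
1 = 9·483 − 53·82
1 = −53·565 + 62·483
1 = 62·1613 − 177·565
So 565·(-177) ≡ 1 (mod 1613), giving 565⁻¹ ≡ 1436.
x ≡ 565⁻¹·178 ≡ 1436·178 ≡ 754 (mod 1613).

754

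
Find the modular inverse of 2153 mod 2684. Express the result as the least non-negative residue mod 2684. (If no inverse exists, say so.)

Apply the Euclidean algorithm to 2684 and 2153:
2684 = 1·2153 + 531
2153 = 4·531 + 29
531 = 18·29 + 9
29 = 3·9 + 2
9 = 4·2 + 1
2 = 2·1 + 0
Since gcd(2153, 2684) = 1, back-substitute to write 1 as a combination:
1 = 9 − 4·2
1 = −4·29 + 13·9
1 = 13·531 − 238·29
1 = −238·2153 + 965·531
1 = 965·2684 − 1203·2153
So 2153·(-1203) ≡ 1 (mod 2684), and -1203 ≡ 1481 (mod 2684).

1481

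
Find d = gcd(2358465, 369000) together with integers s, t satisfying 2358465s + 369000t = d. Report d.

15

Apply Euclid's algorithm to 2358465 and 369000:
2358465 = 6×369000 + 144465
369000 = 2×144465 + 80070
144465 = 1×80070 + 64395
80070 = 1×64395 + 15675
64395 = 4×15675 + 1695
15675 = 9×1695 + 420
1695 = 4×420 + 15
420 = 28×15 + 0
gcd(2358465, 369000) = 15.
Back-substituting:
15 = 1695 − 4·420
15 = −4·15675 + 37·1695
15 = 37·64395 − 152·15675
15 = −152·80070 + 189·64395
15 = 189·144465 − 341·80070
15 = −341·369000 + 871·144465
15 = 871·2358465 − 5567·369000
So 15 = (871)·2358465 + (-5567)·369000.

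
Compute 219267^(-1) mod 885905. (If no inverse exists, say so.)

312578

Run Euclid on (885905, 219267):
885905 = 4*219267 + 8837
219267 = 24*8837 + 7179
8837 = 1*7179 + 1658
7179 = 4*1658 + 547
1658 = 3*547 + 17
547 = 32*17 + 3
17 = 5*3 + 2
3 = 1*2 + 1
2 = 2*1 + 0
The gcd is 1. Working backward:
1 = 3 − 2
1 = −17 + 6·3
1 = 6·547 − 193·17
1 = −193·1658 + 585·547
1 = 585·7179 − 2533·1658
1 = −2533·8837 + 3118·7179
1 = 3118·219267 − 77365·8837
1 = −77365·885905 + 312578·219267
So 219267·312578 ≡ 1 (mod 885905).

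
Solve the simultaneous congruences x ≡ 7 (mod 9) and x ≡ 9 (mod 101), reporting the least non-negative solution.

817

Write x = 7 + 9·k. Then 9·k ≡ 9 − 7 ≡ 2 (mod 101).
Need 9⁻¹ mod 101. Extended Euclid on (101, 9):
101 = 11·9 + 2
9 = 4·2 + 1
2 = 2·1 + 0
Back-substitute:
1 = 9 − 4·2
1 = −4·101 + 45·9
9⁻¹ ≡ 45 (mod 101), so k ≡ 45·2 ≡ 90 (mod 101).
x = 7 + 9·90 = 817.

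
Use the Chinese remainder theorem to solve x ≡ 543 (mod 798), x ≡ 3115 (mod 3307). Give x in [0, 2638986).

2430453

Write x = 543 + 798·k. Then 798·k ≡ 3115 − 543 ≡ 2572 (mod 3307).
Need 798⁻¹ mod 3307. Extended Euclid on (3307, 798):
3307 = 4·798 + 115
798 = 6·115 + 108
115 = 1·108 + 7
108 = 15·7 + 3
7 = 2·3 + 1
3 = 3·1 + 0
Back-substitute:
1 = 7 − 2·3
1 = −2·108 + 31·7
1 = 31·115 − 33·108
1 = −33·798 + 229·115
1 = 229·3307 − 949·798
798⁻¹ ≡ 2358 (mod 3307), so k ≡ 2358·2572 ≡ 3045 (mod 3307).
x = 543 + 798·3045 = 2430453.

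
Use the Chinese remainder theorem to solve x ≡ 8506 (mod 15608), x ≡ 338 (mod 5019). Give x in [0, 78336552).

60910922

Write x = 8506 + 15608·k. Then 15608·k ≡ 338 − 8506 ≡ 1870 (mod 5019).
Need 15608⁻¹ mod 5019. Extended Euclid on (5019, 551):
5019 = 9×551 + 60
551 = 9×60 + 11
60 = 5×11 + 5
11 = 2×5 + 1
5 = 5×1 + 0
Back-substitute:
1 = 11 − 2·5
1 = −2·60 + 11·11
1 = 11·551 − 101·60
1 = −101·5019 + 920·551
15608⁻¹ ≡ 920 (mod 5019), so k ≡ 920·1870 ≡ 3902 (mod 5019).
x = 8506 + 15608·3902 = 60910922.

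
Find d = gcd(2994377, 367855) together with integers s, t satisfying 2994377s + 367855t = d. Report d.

1

Repeated division:
2994377 = 8*367855 + 51537
367855 = 7*51537 + 7096
51537 = 7*7096 + 1865
7096 = 3*1865 + 1501
1865 = 1*1501 + 364
1501 = 4*364 + 45
364 = 8*45 + 4
45 = 11*4 + 1
4 = 4*1 + 0
gcd(2994377, 367855) = 1.
Back-substituting:
1 = 45 − 11·4
1 = −11·364 + 89·45
1 = 89·1501 − 367·364
1 = −367·1865 + 456·1501
1 = 456·7096 − 1735·1865
1 = −1735·51537 + 12601·7096
1 = 12601·367855 − 89942·51537
1 = −89942·2994377 + 732137·367855
So 1 = (-89942)·2994377 + (732137)·367855.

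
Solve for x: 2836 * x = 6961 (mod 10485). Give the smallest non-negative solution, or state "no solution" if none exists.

4036

First find gcd(2836, 10485):
10485 = 3·2836 + 1977
2836 = 1·1977 + 859
1977 = 2·859 + 259
859 = 3·259 + 82
259 = 3·82 + 13
82 = 6·13 + 4
13 = 3·4 + 1
4 = 4·1 + 0
gcd = 1, so a unique solution mod 10485 exists.
Back-substitute for the Bézout coefficients:
1 = 13 − 3·4
1 = −3·82 + 19·13
1 = 19·259 − 60·82
1 = −60·859 + 199·259
1 = 199·1977 − 458·859
1 = −458·2836 + 657·1977
1 = 657·10485 − 2429·2836
So 2836·(-2429) ≡ 1 (mod 10485), giving 2836⁻¹ ≡ 8056.
x ≡ 2836⁻¹·6961 ≡ 8056·6961 ≡ 4036 (mod 10485).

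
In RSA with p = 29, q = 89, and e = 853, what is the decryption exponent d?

φ(n) = (p−1)(q−1) = 28·88 = 2464.
Need d with 853·d ≡ 1 (mod 2464). Apply the extended Euclidean algorithm:
2464 = 2·853 + 758
853 = 1·758 + 95
758 = 7·95 + 93
95 = 1·93 + 2
93 = 46·2 + 1
2 = 2·1 + 0
Back-substitute:
1 = 93 − 46·2
1 = −46·95 + 47·93
1 = 47·758 − 375·95
1 = −375·853 + 422·758
1 = 422·2464 − 1219·853
So 853·(-1219) ≡ 1 (mod 2464), hence d ≡ -1219 ≡ 1245 (mod 2464).

1245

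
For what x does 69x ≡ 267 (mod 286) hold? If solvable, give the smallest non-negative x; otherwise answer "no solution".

265

First find gcd(69, 286):
286 = 4×69 + 10
69 = 6×10 + 9
10 = 1×9 + 1
9 = 9×1 + 0
gcd = 1, so a unique solution mod 286 exists.
Back-substitute for the Bézout coefficients:
1 = 10 − 9
1 = −69 + 7·10
1 = 7·286 − 29·69
So 69·(-29) ≡ 1 (mod 286), giving 69⁻¹ ≡ 257.
x ≡ 69⁻¹·267 ≡ 257·267 ≡ 265 (mod 286).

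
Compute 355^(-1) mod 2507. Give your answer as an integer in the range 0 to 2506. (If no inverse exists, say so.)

Apply the Euclidean algorithm to 2507 and 355:
2507 = 7·355 + 22
355 = 16·22 + 3
22 = 7·3 + 1
3 = 3·1 + 0
gcd = 1, so the inverse exists. Back-substitute:
1 = 22 − 7·3
1 = −7·355 + 113·22
1 = 113·2507 − 798·355
So 355·(-798) ≡ 1 (mod 2507), and -798 ≡ 1709 (mod 2507).

1709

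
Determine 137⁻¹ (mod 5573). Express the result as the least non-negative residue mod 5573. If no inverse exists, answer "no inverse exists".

4434

Run Euclid on (5573, 137):
5573 = 40*137 + 93
137 = 1*93 + 44
93 = 2*44 + 5
44 = 8*5 + 4
5 = 1*4 + 1
4 = 4*1 + 0
Since gcd(137, 5573) = 1, back-substitute to write 1 as a combination:
1 = 5 − 4
1 = −44 + 9·5
1 = 9·93 − 19·44
1 = −19·137 + 28·93
1 = 28·5573 − 1139·137
So 137·(-1139) ≡ 1 (mod 5573), and -1139 ≡ 4434 (mod 5573).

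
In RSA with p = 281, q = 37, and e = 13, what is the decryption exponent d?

3877

φ(n) = (p−1)(q−1) = 280·36 = 10080.
Need d with 13·d ≡ 1 (mod 10080). Apply the extended Euclidean algorithm:
10080 = 775×13 + 5
13 = 2×5 + 3
5 = 1×3 + 2
3 = 1×2 + 1
2 = 2×1 + 0
Back-substitute:
1 = 3 − 2
1 = −5 + 2·3
1 = 2·13 − 5·5
1 = −5·10080 + 3877·13
So 13·3877 ≡ 1 (mod 10080), hence d = 3877.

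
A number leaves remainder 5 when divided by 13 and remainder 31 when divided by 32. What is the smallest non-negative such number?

31

Write x = 5 + 13·k. Then 13·k ≡ 31 − 5 ≡ 26 (mod 32).
Need 13⁻¹ mod 32. Extended Euclid on (32, 13):
32 = 2·13 + 6
13 = 2·6 + 1
6 = 6·1 + 0
Back-substitute:
1 = 13 − 2·6
1 = −2·32 + 5·13
13⁻¹ ≡ 5 (mod 32), so k ≡ 5·26 ≡ 2 (mod 32).
x = 5 + 13·2 = 31.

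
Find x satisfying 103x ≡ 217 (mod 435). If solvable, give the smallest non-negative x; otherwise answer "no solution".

First find gcd(103, 435):
435 = 4×103 + 23
103 = 4×23 + 11
23 = 2×11 + 1
11 = 11×1 + 0
gcd = 1, so a unique solution mod 435 exists.
Back-substitute for the Bézout coefficients:
1 = 23 − 2·11
1 = −2·103 + 9·23
1 = 9·435 − 38·103
So 103·(-38) ≡ 1 (mod 435), giving 103⁻¹ ≡ 397.
x ≡ 103⁻¹·217 ≡ 397·217 ≡ 19 (mod 435).

19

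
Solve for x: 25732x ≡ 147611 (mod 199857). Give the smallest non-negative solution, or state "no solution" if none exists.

no solution

gcd(25732, 199857):
199857 = 7×25732 + 19733
25732 = 1×19733 + 5999
19733 = 3×5999 + 1736
5999 = 3×1736 + 791
1736 = 2×791 + 154
791 = 5×154 + 21
154 = 7×21 + 7
21 = 3×7 + 0
gcd = 7, but 7 ∤ 147611, so the congruence has no solution.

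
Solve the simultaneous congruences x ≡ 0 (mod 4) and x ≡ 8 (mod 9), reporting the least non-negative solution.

8

Write x = 0 + 4·k. Then 4·k ≡ 8 − 0 ≡ 8 (mod 9).
Need 4⁻¹ mod 9. Extended Euclid on (9, 4):
9 = 2·4 + 1
4 = 4·1 + 0
Back-substitute:
1 = 9 − 2·4
4⁻¹ ≡ 7 (mod 9), so k ≡ 7·8 ≡ 2 (mod 9).
x = 0 + 4·2 = 8.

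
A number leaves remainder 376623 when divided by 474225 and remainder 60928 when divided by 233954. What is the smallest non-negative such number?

Write x = 376623 + 474225·k. Then 474225·k ≡ 60928 − 376623 ≡ 152213 (mod 233954).
Need 474225⁻¹ mod 233954. Extended Euclid on (233954, 6317):
233954 = 37·6317 + 225
6317 = 28·225 + 17
225 = 13·17 + 4
17 = 4·4 + 1
4 = 4·1 + 0
Back-substitute:
1 = 17 − 4·4
1 = −4·225 + 53·17
1 = 53·6317 − 1488·225
1 = −1488·233954 + 55109·6317
474225⁻¹ ≡ 55109 (mod 233954), so k ≡ 55109·152213 ≡ 119501 (mod 233954).
x = 376623 + 474225·119501 = 56670738348.

56670738348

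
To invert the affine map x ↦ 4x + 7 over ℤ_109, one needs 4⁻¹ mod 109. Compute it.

82

Extended Euclidean algorithm:
109 = 27·4 + 1
4 = 4·1 + 0
The gcd is 1. Working backward:
1 = 109 − 27·4
So 4·(-27) ≡ 1 (mod 109), and -27 ≡ 82 (mod 109).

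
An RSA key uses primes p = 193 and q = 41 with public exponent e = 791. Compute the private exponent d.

φ(n) = (p−1)(q−1) = 192·40 = 7680.
Need d with 791·d ≡ 1 (mod 7680). Apply the extended Euclidean algorithm:
7680 = 9*791 + 561
791 = 1*561 + 230
561 = 2*230 + 101
230 = 2*101 + 28
101 = 3*28 + 17
28 = 1*17 + 11
17 = 1*11 + 6
11 = 1*6 + 5
6 = 1*5 + 1
5 = 5*1 + 0
Back-substitute:
1 = 6 − 5
1 = −11 + 2·6
1 = 2·17 − 3·11
1 = −3·28 + 5·17
1 = 5·101 − 18·28
1 = −18·230 + 41·101
1 = 41·561 − 100·230
1 = −100·791 + 141·561
1 = 141·7680 − 1369·791
So 791·(-1369) ≡ 1 (mod 7680), hence d ≡ -1369 ≡ 6311 (mod 7680).

6311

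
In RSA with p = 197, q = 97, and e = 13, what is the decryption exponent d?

φ(n) = (p−1)(q−1) = 196·96 = 18816.
Need d with 13·d ≡ 1 (mod 18816). Apply the extended Euclidean algorithm:
18816 = 1447*13 + 5
13 = 2*5 + 3
5 = 1*3 + 2
3 = 1*2 + 1
2 = 2*1 + 0
Back-substitute:
1 = 3 − 2
1 = −5 + 2·3
1 = 2·13 − 5·5
1 = −5·18816 + 7237·13
So 13·7237 ≡ 1 (mod 18816), hence d = 7237.

7237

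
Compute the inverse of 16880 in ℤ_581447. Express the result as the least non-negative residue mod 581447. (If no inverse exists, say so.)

401536

Apply the Euclidean algorithm to 581447 and 16880:
581447 = 34*16880 + 7527
16880 = 2*7527 + 1826
7527 = 4*1826 + 223
1826 = 8*223 + 42
223 = 5*42 + 13
42 = 3*13 + 3
13 = 4*3 + 1
3 = 3*1 + 0
gcd = 1, so the inverse exists. Back-substitute:
1 = 13 − 4·3
1 = −4·42 + 13·13
1 = 13·223 − 69·42
1 = −69·1826 + 565·223
1 = 565·7527 − 2329·1826
1 = −2329·16880 + 5223·7527
1 = 5223·581447 − 179911·16880
So 16880·(-179911) ≡ 1 (mod 581447), and -179911 ≡ 401536 (mod 581447).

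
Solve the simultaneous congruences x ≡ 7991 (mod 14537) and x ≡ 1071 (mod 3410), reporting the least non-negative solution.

32280131

Write x = 7991 + 14537·k. Then 14537·k ≡ 1071 − 7991 ≡ 3310 (mod 3410).
Need 14537⁻¹ mod 3410. Extended Euclid on (3410, 897):
3410 = 3*897 + 719
897 = 1*719 + 178
719 = 4*178 + 7
178 = 25*7 + 3
7 = 2*3 + 1
3 = 3*1 + 0
Back-substitute:
1 = 7 − 2·3
1 = −2·178 + 51·7
1 = 51·719 − 206·178
1 = −206·897 + 257·719
1 = 257·3410 − 977·897
14537⁻¹ ≡ 2433 (mod 3410), so k ≡ 2433·3310 ≡ 2220 (mod 3410).
x = 7991 + 14537·2220 = 32280131.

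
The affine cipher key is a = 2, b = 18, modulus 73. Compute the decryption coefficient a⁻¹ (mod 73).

Run Euclid on (73, 2):
73 = 36×2 + 1
2 = 2×1 + 0
gcd = 1, so the inverse exists. Back-substitute:
1 = 73 − 36·2
Hence 2⁻¹ ≡ -36 ≡ 37 (mod 73).

37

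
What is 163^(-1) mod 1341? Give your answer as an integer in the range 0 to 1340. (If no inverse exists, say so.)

Extended Euclidean algorithm:
1341 = 8×163 + 37
163 = 4×37 + 15
37 = 2×15 + 7
15 = 2×7 + 1
7 = 7×1 + 0
gcd = 1, so the inverse exists. Back-substitute:
1 = 15 − 2·7
1 = −2·37 + 5·15
1 = 5·163 − 22·37
1 = −22·1341 + 181·163
So 163·181 ≡ 1 (mod 1341).

181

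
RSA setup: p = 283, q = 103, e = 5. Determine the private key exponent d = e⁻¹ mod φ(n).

φ(n) = (p−1)(q−1) = 282·102 = 28764.
Need d with 5·d ≡ 1 (mod 28764). Apply the extended Euclidean algorithm:
28764 = 5752×5 + 4
5 = 1×4 + 1
4 = 4×1 + 0
Back-substitute:
1 = 5 − 4
1 = −28764 + 5753·5
So 5·5753 ≡ 1 (mod 28764), hence d = 5753.

5753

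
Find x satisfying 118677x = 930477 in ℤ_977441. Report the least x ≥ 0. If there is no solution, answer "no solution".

First find gcd(118677, 977441):
977441 = 8×118677 + 28025
118677 = 4×28025 + 6577
28025 = 4×6577 + 1717
6577 = 3×1717 + 1426
1717 = 1×1426 + 291
1426 = 4×291 + 262
291 = 1×262 + 29
262 = 9×29 + 1
29 = 29×1 + 0
gcd = 1, so a unique solution mod 977441 exists.
Back-substitute for the Bézout coefficients:
1 = 262 − 9·29
1 = −9·291 + 10·262
1 = 10·1426 − 49·291
1 = −49·1717 + 59·1426
1 = 59·6577 − 226·1717
1 = −226·28025 + 963·6577
1 = 963·118677 − 4078·28025
1 = −4078·977441 + 33587·118677
So 118677·(33587) ≡ 1 (mod 977441), giving 118677⁻¹ ≡ 33587.
x ≡ 118677⁻¹·930477 ≡ 33587·930477 ≡ 209906 (mod 977441).

209906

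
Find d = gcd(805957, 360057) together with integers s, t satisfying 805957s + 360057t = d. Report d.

1

Repeated division:
805957 = 2·360057 + 85843
360057 = 4·85843 + 16685
85843 = 5·16685 + 2418
16685 = 6·2418 + 2177
2418 = 1·2177 + 241
2177 = 9·241 + 8
241 = 30·8 + 1
8 = 8·1 + 0
gcd(805957, 360057) = 1.
Back-substituting:
1 = 241 − 30·8
1 = −30·2177 + 271·241
1 = 271·2418 − 301·2177
1 = −301·16685 + 2077·2418
1 = 2077·85843 − 10686·16685
1 = −10686·360057 + 44821·85843
1 = 44821·805957 − 100328·360057
So 1 = (44821)·805957 + (-100328)·360057.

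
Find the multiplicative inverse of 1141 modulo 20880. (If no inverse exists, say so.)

Run Euclid on (20880, 1141):
20880 = 18*1141 + 342
1141 = 3*342 + 115
342 = 2*115 + 112
115 = 1*112 + 3
112 = 37*3 + 1
3 = 3*1 + 0
gcd = 1, so the inverse exists. Back-substitute:
1 = 112 − 37·3
1 = −37·115 + 38·112
1 = 38·342 − 113·115
1 = −113·1141 + 377·342
1 = 377·20880 − 6899·1141
So 1141·(-6899) ≡ 1 (mod 20880), and -6899 ≡ 13981 (mod 20880).

13981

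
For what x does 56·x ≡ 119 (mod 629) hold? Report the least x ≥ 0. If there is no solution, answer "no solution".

238

First find gcd(56, 629):
629 = 11·56 + 13
56 = 4·13 + 4
13 = 3·4 + 1
4 = 4·1 + 0
gcd = 1, so a unique solution mod 629 exists.
Back-substitute for the Bézout coefficients:
1 = 13 − 3·4
1 = −3·56 + 13·13
1 = 13·629 − 146·56
So 56·(-146) ≡ 1 (mod 629), giving 56⁻¹ ≡ 483.
x ≡ 56⁻¹·119 ≡ 483·119 ≡ 238 (mod 629).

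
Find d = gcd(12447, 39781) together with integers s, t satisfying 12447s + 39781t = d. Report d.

1

Euclidean algorithm:
39781 = 3*12447 + 2440
12447 = 5*2440 + 247
2440 = 9*247 + 217
247 = 1*217 + 30
217 = 7*30 + 7
30 = 4*7 + 2
7 = 3*2 + 1
2 = 2*1 + 0
gcd(12447, 39781) = 1.
Working backward:
1 = 7 − 3·2
1 = −3·30 + 13·7
1 = 13·217 − 94·30
1 = −94·247 + 107·217
1 = 107·2440 − 1057·247
1 = −1057·12447 + 5392·2440
1 = 5392·39781 − 17233·12447
So 1 = (5392)·39781 + (-17233)·12447.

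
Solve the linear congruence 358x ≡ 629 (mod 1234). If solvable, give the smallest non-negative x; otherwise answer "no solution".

no solution

gcd(358, 1234):
1234 = 3×358 + 160
358 = 2×160 + 38
160 = 4×38 + 8
38 = 4×8 + 6
8 = 1×6 + 2
6 = 3×2 + 0
gcd = 2, but 2 ∤ 629, so the congruence has no solution.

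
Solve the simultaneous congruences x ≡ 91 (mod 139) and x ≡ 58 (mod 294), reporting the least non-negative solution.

33868

Write x = 91 + 139·k. Then 139·k ≡ 58 − 91 ≡ 261 (mod 294).
Need 139⁻¹ mod 294. Extended Euclid on (294, 139):
294 = 2*139 + 16
139 = 8*16 + 11
16 = 1*11 + 5
11 = 2*5 + 1
5 = 5*1 + 0
Back-substitute:
1 = 11 − 2·5
1 = −2·16 + 3·11
1 = 3·139 − 26·16
1 = −26·294 + 55·139
139⁻¹ ≡ 55 (mod 294), so k ≡ 55·261 ≡ 243 (mod 294).
x = 91 + 139·243 = 33868.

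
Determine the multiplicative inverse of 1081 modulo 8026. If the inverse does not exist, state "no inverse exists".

6155

Run Euclid on (8026, 1081):
8026 = 7*1081 + 459
1081 = 2*459 + 163
459 = 2*163 + 133
163 = 1*133 + 30
133 = 4*30 + 13
30 = 2*13 + 4
13 = 3*4 + 1
4 = 4*1 + 0
gcd = 1, so the inverse exists. Back-substitute:
1 = 13 − 3·4
1 = −3·30 + 7·13
1 = 7·133 − 31·30
1 = −31·163 + 38·133
1 = 38·459 − 107·163
1 = −107·1081 + 252·459
1 = 252·8026 − 1871·1081
So 1081·(-1871) ≡ 1 (mod 8026), and -1871 ≡ 6155 (mod 8026).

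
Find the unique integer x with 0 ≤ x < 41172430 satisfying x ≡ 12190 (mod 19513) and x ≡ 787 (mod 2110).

Write x = 12190 + 19513·k. Then 19513·k ≡ 787 − 12190 ≡ 1257 (mod 2110).
Need 19513⁻¹ mod 2110. Extended Euclid on (2110, 523):
2110 = 4*523 + 18
523 = 29*18 + 1
18 = 18*1 + 0
Back-substitute:
1 = 523 − 29·18
1 = −29·2110 + 117·523
19513⁻¹ ≡ 117 (mod 2110), so k ≡ 117·1257 ≡ 1479 (mod 2110).
x = 12190 + 19513·1479 = 28871917.

28871917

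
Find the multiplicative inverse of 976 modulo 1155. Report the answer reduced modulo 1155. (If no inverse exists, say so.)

271

gcd(1155, 976) by repeated division:
1155 = 1×976 + 179
976 = 5×179 + 81
179 = 2×81 + 17
81 = 4×17 + 13
17 = 1×13 + 4
13 = 3×4 + 1
4 = 4×1 + 0
Since gcd(976, 1155) = 1, back-substitute to write 1 as a combination:
1 = 13 − 3·4
1 = −3·17 + 4·13
1 = 4·81 − 19·17
1 = −19·179 + 42·81
1 = 42·976 − 229·179
1 = −229·1155 + 271·976
So 976·271 ≡ 1 (mod 1155).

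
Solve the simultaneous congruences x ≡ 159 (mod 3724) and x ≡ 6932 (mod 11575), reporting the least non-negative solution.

19279307

Write x = 159 + 3724·k. Then 3724·k ≡ 6932 − 159 ≡ 6773 (mod 11575).
Need 3724⁻¹ mod 11575. Extended Euclid on (11575, 3724):
11575 = 3*3724 + 403
3724 = 9*403 + 97
403 = 4*97 + 15
97 = 6*15 + 7
15 = 2*7 + 1
7 = 7*1 + 0
Back-substitute:
1 = 15 − 2·7
1 = −2·97 + 13·15
1 = 13·403 − 54·97
1 = −54·3724 + 499·403
1 = 499·11575 − 1551·3724
3724⁻¹ ≡ 10024 (mod 11575), so k ≡ 10024·6773 ≡ 5177 (mod 11575).
x = 159 + 3724·5177 = 19279307.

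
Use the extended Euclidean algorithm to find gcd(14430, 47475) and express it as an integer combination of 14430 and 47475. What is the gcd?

Apply Euclid's algorithm to 47475 and 14430:
47475 = 3×14430 + 4185
14430 = 3×4185 + 1875
4185 = 2×1875 + 435
1875 = 4×435 + 135
435 = 3×135 + 30
135 = 4×30 + 15
30 = 2×15 + 0
gcd(14430, 47475) = 15.
Express as a combination:
15 = 135 − 4·30
15 = −4·435 + 13·135
15 = 13·1875 − 56·435
15 = −56·4185 + 125·1875
15 = 125·14430 − 431·4185
15 = −431·47475 + 1418·14430
So 15 = (-431)·47475 + (1418)·14430.

15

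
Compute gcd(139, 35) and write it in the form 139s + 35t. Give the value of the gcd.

Repeated division:
139 = 3×35 + 34
35 = 1×34 + 1
34 = 34×1 + 0
gcd(139, 35) = 1.
Back-substituting:
1 = 35 − 34
1 = −139 + 4·35
So 1 = (-1)·139 + (4)·35.

1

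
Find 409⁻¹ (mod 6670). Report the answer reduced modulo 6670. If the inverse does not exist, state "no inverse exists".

Run Euclid on (6670, 409):
6670 = 16·409 + 126
409 = 3·126 + 31
126 = 4·31 + 2
31 = 15·2 + 1
2 = 2·1 + 0
The gcd is 1. Working backward:
1 = 31 − 15·2
1 = −15·126 + 61·31
1 = 61·409 − 198·126
1 = −198·6670 + 3229·409
So 409·3229 ≡ 1 (mod 6670).

3229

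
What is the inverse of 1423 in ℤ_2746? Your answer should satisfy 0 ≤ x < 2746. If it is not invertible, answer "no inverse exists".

Apply the Euclidean algorithm to 2746 and 1423:
2746 = 1·1423 + 1323
1423 = 1·1323 + 100
1323 = 13·100 + 23
100 = 4·23 + 8
23 = 2·8 + 7
8 = 1·7 + 1
7 = 7·1 + 0
The gcd is 1. Working backward:
1 = 8 − 7
1 = −23 + 3·8
1 = 3·100 − 13·23
1 = −13·1323 + 172·100
1 = 172·1423 − 185·1323
1 = −185·2746 + 357·1423
So 1423·357 ≡ 1 (mod 2746).

357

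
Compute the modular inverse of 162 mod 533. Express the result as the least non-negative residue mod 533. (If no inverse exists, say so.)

102

gcd(533, 162) by repeated division:
533 = 3×162 + 47
162 = 3×47 + 21
47 = 2×21 + 5
21 = 4×5 + 1
5 = 5×1 + 0
Since gcd(162, 533) = 1, back-substitute to write 1 as a combination:
1 = 21 − 4·5
1 = −4·47 + 9·21
1 = 9·162 − 31·47
1 = −31·533 + 102·162
So 162·102 ≡ 1 (mod 533).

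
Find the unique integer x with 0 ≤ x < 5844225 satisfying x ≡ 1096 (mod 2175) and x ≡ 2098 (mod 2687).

3170071

Write x = 1096 + 2175·k. Then 2175·k ≡ 2098 − 1096 ≡ 1002 (mod 2687).
Need 2175⁻¹ mod 2687. Extended Euclid on (2687, 2175):
2687 = 1·2175 + 512
2175 = 4·512 + 127
512 = 4·127 + 4
127 = 31·4 + 3
4 = 1·3 + 1
3 = 3·1 + 0
Back-substitute:
1 = 4 − 3
1 = −127 + 32·4
1 = 32·512 − 129·127
1 = −129·2175 + 548·512
1 = 548·2687 − 677·2175
2175⁻¹ ≡ 2010 (mod 2687), so k ≡ 2010·1002 ≡ 1457 (mod 2687).
x = 1096 + 2175·1457 = 3170071.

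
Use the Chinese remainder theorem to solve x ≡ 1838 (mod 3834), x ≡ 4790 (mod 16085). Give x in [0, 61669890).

4058210

Write x = 1838 + 3834·k. Then 3834·k ≡ 4790 − 1838 ≡ 2952 (mod 16085).
Need 3834⁻¹ mod 16085. Extended Euclid on (16085, 3834):
16085 = 4×3834 + 749
3834 = 5×749 + 89
749 = 8×89 + 37
89 = 2×37 + 15
37 = 2×15 + 7
15 = 2×7 + 1
7 = 7×1 + 0
Back-substitute:
1 = 15 − 2·7
1 = −2·37 + 5·15
1 = 5·89 − 12·37
1 = −12·749 + 101·89
1 = 101·3834 − 517·749
1 = −517·16085 + 2169·3834
3834⁻¹ ≡ 2169 (mod 16085), so k ≡ 2169·2952 ≡ 1058 (mod 16085).
x = 1838 + 3834·1058 = 4058210.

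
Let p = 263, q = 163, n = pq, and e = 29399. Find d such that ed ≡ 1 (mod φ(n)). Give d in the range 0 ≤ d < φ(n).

φ(n) = (p−1)(q−1) = 262·162 = 42444.
Need d with 29399·d ≡ 1 (mod 42444). Apply the extended Euclidean algorithm:
42444 = 1*29399 + 13045
29399 = 2*13045 + 3309
13045 = 3*3309 + 3118
3309 = 1*3118 + 191
3118 = 16*191 + 62
191 = 3*62 + 5
62 = 12*5 + 2
5 = 2*2 + 1
2 = 2*1 + 0
Back-substitute:
1 = 5 − 2·2
1 = −2·62 + 25·5
1 = 25·191 − 77·62
1 = −77·3118 + 1257·191
1 = 1257·3309 − 1334·3118
1 = −1334·13045 + 5259·3309
1 = 5259·29399 − 11852·13045
1 = −11852·42444 + 17111·29399
So 29399·17111 ≡ 1 (mod 42444), hence d = 17111.

17111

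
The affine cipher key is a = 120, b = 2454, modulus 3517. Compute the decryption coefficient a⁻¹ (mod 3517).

Extended Euclidean algorithm:
3517 = 29×120 + 37
120 = 3×37 + 9
37 = 4×9 + 1
9 = 9×1 + 0
gcd = 1, so the inverse exists. Back-substitute:
1 = 37 − 4·9
1 = −4·120 + 13·37
1 = 13·3517 − 381·120
So 120·(-381) ≡ 1 (mod 3517), and -381 ≡ 3136 (mod 3517).

3136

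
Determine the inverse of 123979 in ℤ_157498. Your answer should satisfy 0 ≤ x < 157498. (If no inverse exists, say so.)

109829

Apply the Euclidean algorithm to 157498 and 123979:
157498 = 1×123979 + 33519
123979 = 3×33519 + 23422
33519 = 1×23422 + 10097
23422 = 2×10097 + 3228
10097 = 3×3228 + 413
3228 = 7×413 + 337
413 = 1×337 + 76
337 = 4×76 + 33
76 = 2×33 + 10
33 = 3×10 + 3
10 = 3×3 + 1
3 = 3×1 + 0
Since gcd(123979, 157498) = 1, back-substitute to write 1 as a combination:
1 = 10 − 3·3
1 = −3·33 + 10·10
1 = 10·76 − 23·33
1 = −23·337 + 102·76
1 = 102·413 − 125·337
1 = −125·3228 + 977·413
1 = 977·10097 − 3056·3228
1 = −3056·23422 + 7089·10097
1 = 7089·33519 − 10145·23422
1 = −10145·123979 + 37524·33519
1 = 37524·157498 − 47669·123979
Thus 123979·(-47669) ≡ 1 (mod 157498); reducing, -47669 mod 157498 = 109829.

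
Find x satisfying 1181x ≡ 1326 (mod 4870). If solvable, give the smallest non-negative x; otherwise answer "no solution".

First find gcd(1181, 4870):
4870 = 4*1181 + 146
1181 = 8*146 + 13
146 = 11*13 + 3
13 = 4*3 + 1
3 = 3*1 + 0
gcd = 1, so a unique solution mod 4870 exists.
Back-substitute for the Bézout coefficients:
1 = 13 − 4·3
1 = −4·146 + 45·13
1 = 45·1181 − 364·146
1 = −364·4870 + 1501·1181
So 1181·(1501) ≡ 1 (mod 4870), giving 1181⁻¹ ≡ 1501.
x ≡ 1181⁻¹·1326 ≡ 1501·1326 ≡ 3366 (mod 4870).

3366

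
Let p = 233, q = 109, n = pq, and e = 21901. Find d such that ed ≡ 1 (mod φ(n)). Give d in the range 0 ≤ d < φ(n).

φ(n) = (p−1)(q−1) = 232·108 = 25056.
Need d with 21901·d ≡ 1 (mod 25056). Apply the extended Euclidean algorithm:
25056 = 1×21901 + 3155
21901 = 6×3155 + 2971
3155 = 1×2971 + 184
2971 = 16×184 + 27
184 = 6×27 + 22
27 = 1×22 + 5
22 = 4×5 + 2
5 = 2×2 + 1
2 = 2×1 + 0
Back-substitute:
1 = 5 − 2·2
1 = −2·22 + 9·5
1 = 9·27 − 11·22
1 = −11·184 + 75·27
1 = 75·2971 − 1211·184
1 = −1211·3155 + 1286·2971
1 = 1286·21901 − 8927·3155
1 = −8927·25056 + 10213·21901
So 21901·10213 ≡ 1 (mod 25056), hence d = 10213.

10213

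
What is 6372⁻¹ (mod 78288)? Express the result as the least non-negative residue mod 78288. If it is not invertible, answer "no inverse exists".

no inverse exists

Compute gcd(6372, 78288):
78288 = 12·6372 + 1824
6372 = 3·1824 + 900
1824 = 2·900 + 24
900 = 37·24 + 12
24 = 2·12 + 0
The gcd is 12, not 1, hence no inverse exists.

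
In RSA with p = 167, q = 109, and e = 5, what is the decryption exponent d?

10757

φ(n) = (p−1)(q−1) = 166·108 = 17928.
Need d with 5·d ≡ 1 (mod 17928). Apply the extended Euclidean algorithm:
17928 = 3585*5 + 3
5 = 1*3 + 2
3 = 1*2 + 1
2 = 2*1 + 0
Back-substitute:
1 = 3 − 2
1 = −5 + 2·3
1 = 2·17928 − 7171·5
So 5·(-7171) ≡ 1 (mod 17928), hence d ≡ -7171 ≡ 10757 (mod 17928).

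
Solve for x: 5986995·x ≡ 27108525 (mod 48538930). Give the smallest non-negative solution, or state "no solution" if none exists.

1309973

First find gcd(5986995, 48538930):
48538930 = 8*5986995 + 642970
5986995 = 9*642970 + 200265
642970 = 3*200265 + 42175
200265 = 4*42175 + 31565
42175 = 1*31565 + 10610
31565 = 2*10610 + 10345
10610 = 1*10345 + 265
10345 = 39*265 + 10
265 = 26*10 + 5
10 = 2*5 + 0
gcd = 5 and 5 | 27108525, so solutions exist. Divide through by 5: 1197399x ≡ 5421705 (mod 9707786).
Now find 1197399⁻¹ mod 9707786:
9707786 = 8×1197399 + 128594
1197399 = 9×128594 + 40053
128594 = 3×40053 + 8435
40053 = 4×8435 + 6313
8435 = 1×6313 + 2122
6313 = 2×2122 + 2069
2122 = 1×2069 + 53
2069 = 39×53 + 2
53 = 26×2 + 1
2 = 2×1 + 0
Back-substitute:
1 = 53 − 26·2
1 = −26·2069 + 1015·53
1 = 1015·2122 − 1041·2069
1 = −1041·6313 + 3097·2122
1 = 3097·8435 − 4138·6313
1 = −4138·40053 + 19649·8435
1 = 19649·128594 − 63085·40053
1 = −63085·1197399 + 587414·128594
1 = 587414·9707786 − 4762397·1197399
So 1197399·(-4762397) ≡ 1 (mod 9707786), i.e. 1197399⁻¹ ≡ 4945389.
Then x ≡ 4945389·5421705 ≡ 1309973 (mod 9707786); the smallest non-negative solution is x = 1309973.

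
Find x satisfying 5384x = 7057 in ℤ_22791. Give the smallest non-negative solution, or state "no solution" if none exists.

First find gcd(5384, 22791):
22791 = 4×5384 + 1255
5384 = 4×1255 + 364
1255 = 3×364 + 163
364 = 2×163 + 38
163 = 4×38 + 11
38 = 3×11 + 5
11 = 2×5 + 1
5 = 5×1 + 0
gcd = 1, so a unique solution mod 22791 exists.
Back-substitute for the Bézout coefficients:
1 = 11 − 2·5
1 = −2·38 + 7·11
1 = 7·163 − 30·38
1 = −30·364 + 67·163
1 = 67·1255 − 231·364
1 = −231·5384 + 991·1255
1 = 991·22791 − 4195·5384
So 5384·(-4195) ≡ 1 (mod 22791), giving 5384⁻¹ ≡ 18596.
x ≡ 5384⁻¹·7057 ≡ 18596·7057 ≡ 1394 (mod 22791).

1394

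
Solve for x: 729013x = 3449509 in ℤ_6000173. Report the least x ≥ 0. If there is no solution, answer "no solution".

152706

First find gcd(729013, 6000173):
6000173 = 8*729013 + 168069
729013 = 4*168069 + 56737
168069 = 2*56737 + 54595
56737 = 1*54595 + 2142
54595 = 25*2142 + 1045
2142 = 2*1045 + 52
1045 = 20*52 + 5
52 = 10*5 + 2
5 = 2*2 + 1
2 = 2*1 + 0
gcd = 1, so a unique solution mod 6000173 exists.
Back-substitute for the Bézout coefficients:
1 = 5 − 2·2
1 = −2·52 + 21·5
1 = 21·1045 − 422·52
1 = −422·2142 + 865·1045
1 = 865·54595 − 22047·2142
1 = −22047·56737 + 22912·54595
1 = 22912·168069 − 67871·56737
1 = −67871·729013 + 294396·168069
1 = 294396·6000173 − 2423039·729013
So 729013·(-2423039) ≡ 1 (mod 6000173), giving 729013⁻¹ ≡ 3577134.
x ≡ 729013⁻¹·3449509 ≡ 3577134·3449509 ≡ 152706 (mod 6000173).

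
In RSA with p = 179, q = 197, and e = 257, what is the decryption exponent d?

34345

φ(n) = (p−1)(q−1) = 178·196 = 34888.
Need d with 257·d ≡ 1 (mod 34888). Apply the extended Euclidean algorithm:
34888 = 135*257 + 193
257 = 1*193 + 64
193 = 3*64 + 1
64 = 64*1 + 0
Back-substitute:
1 = 193 − 3·64
1 = −3·257 + 4·193
1 = 4·34888 − 543·257
So 257·(-543) ≡ 1 (mod 34888), hence d ≡ -543 ≡ 34345 (mod 34888).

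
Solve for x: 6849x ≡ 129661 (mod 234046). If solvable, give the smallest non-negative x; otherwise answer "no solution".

First find gcd(6849, 234046):
234046 = 34·6849 + 1180
6849 = 5·1180 + 949
1180 = 1·949 + 231
949 = 4·231 + 25
231 = 9·25 + 6
25 = 4·6 + 1
6 = 6·1 + 0
gcd = 1, so a unique solution mod 234046 exists.
Back-substitute for the Bézout coefficients:
1 = 25 − 4·6
1 = −4·231 + 37·25
1 = 37·949 − 152·231
1 = −152·1180 + 189·949
1 = 189·6849 − 1097·1180
1 = −1097·234046 + 37487·6849
So 6849·(37487) ≡ 1 (mod 234046), giving 6849⁻¹ ≡ 37487.
x ≡ 6849⁻¹·129661 ≡ 37487·129661 ≡ 168625 (mod 234046).

168625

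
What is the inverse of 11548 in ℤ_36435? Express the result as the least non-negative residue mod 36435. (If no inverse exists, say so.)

Apply the Euclidean algorithm to 36435 and 11548:
36435 = 3*11548 + 1791
11548 = 6*1791 + 802
1791 = 2*802 + 187
802 = 4*187 + 54
187 = 3*54 + 25
54 = 2*25 + 4
25 = 6*4 + 1
4 = 4*1 + 0
The gcd is 1. Working backward:
1 = 25 − 6·4
1 = −6·54 + 13·25
1 = 13·187 − 45·54
1 = −45·802 + 193·187
1 = 193·1791 − 431·802
1 = −431·11548 + 2779·1791
1 = 2779·36435 − 8768·11548
Thus 11548·(-8768) ≡ 1 (mod 36435); reducing, -8768 mod 36435 = 27667.

27667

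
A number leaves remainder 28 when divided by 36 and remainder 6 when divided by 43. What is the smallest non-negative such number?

Write x = 28 + 36·k. Then 36·k ≡ 6 − 28 ≡ 21 (mod 43).
Need 36⁻¹ mod 43. Extended Euclid on (43, 36):
43 = 1·36 + 7
36 = 5·7 + 1
7 = 7·1 + 0
Back-substitute:
1 = 36 − 5·7
1 = −5·43 + 6·36
36⁻¹ ≡ 6 (mod 43), so k ≡ 6·21 ≡ 40 (mod 43).
x = 28 + 36·40 = 1468.

1468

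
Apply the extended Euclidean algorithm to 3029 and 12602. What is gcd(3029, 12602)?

1

Euclidean algorithm:
12602 = 4*3029 + 486
3029 = 6*486 + 113
486 = 4*113 + 34
113 = 3*34 + 11
34 = 3*11 + 1
11 = 11*1 + 0
gcd(3029, 12602) = 1.
Express as a combination:
1 = 34 − 3·11
1 = −3·113 + 10·34
1 = 10·486 − 43·113
1 = −43·3029 + 268·486
1 = 268·12602 − 1115·3029
So 1 = (268)·12602 + (-1115)·3029.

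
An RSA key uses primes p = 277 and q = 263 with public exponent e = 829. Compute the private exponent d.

55477

φ(n) = (p−1)(q−1) = 276·262 = 72312.
Need d with 829·d ≡ 1 (mod 72312). Apply the extended Euclidean algorithm:
72312 = 87×829 + 189
829 = 4×189 + 73
189 = 2×73 + 43
73 = 1×43 + 30
43 = 1×30 + 13
30 = 2×13 + 4
13 = 3×4 + 1
4 = 4×1 + 0
Back-substitute:
1 = 13 − 3·4
1 = −3·30 + 7·13
1 = 7·43 − 10·30
1 = −10·73 + 17·43
1 = 17·189 − 44·73
1 = −44·829 + 193·189
1 = 193·72312 − 16835·829
So 829·(-16835) ≡ 1 (mod 72312), hence d ≡ -16835 ≡ 55477 (mod 72312).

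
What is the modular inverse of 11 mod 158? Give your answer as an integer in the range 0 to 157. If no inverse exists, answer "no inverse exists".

115

Apply the Euclidean algorithm to 158 and 11:
158 = 14·11 + 4
11 = 2·4 + 3
4 = 1·3 + 1
3 = 3·1 + 0
Since gcd(11, 158) = 1, back-substitute to write 1 as a combination:
1 = 4 − 3
1 = −11 + 3·4
1 = 3·158 − 43·11
Thus 11·(-43) ≡ 1 (mod 158); reducing, -43 mod 158 = 115.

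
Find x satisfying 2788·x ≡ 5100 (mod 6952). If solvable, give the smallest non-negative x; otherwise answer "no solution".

129

First find gcd(2788, 6952):
6952 = 2*2788 + 1376
2788 = 2*1376 + 36
1376 = 38*36 + 8
36 = 4*8 + 4
8 = 2*4 + 0
gcd = 4 and 4 | 5100, so solutions exist. Divide through by 4: 697x ≡ 1275 (mod 1738).
Now find 697⁻¹ mod 1738:
1738 = 2*697 + 344
697 = 2*344 + 9
344 = 38*9 + 2
9 = 4*2 + 1
2 = 2*1 + 0
Back-substitute:
1 = 9 − 4·2
1 = −4·344 + 153·9
1 = 153·697 − 310·344
1 = −310·1738 + 773·697
So 697⁻¹ ≡ 773 (mod 1738).
Then x ≡ 773·1275 ≡ 129 (mod 1738); the smallest non-negative solution is x = 129.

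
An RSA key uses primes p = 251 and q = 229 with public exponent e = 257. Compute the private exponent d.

φ(n) = (p−1)(q−1) = 250·228 = 57000.
Need d with 257·d ≡ 1 (mod 57000). Apply the extended Euclidean algorithm:
57000 = 221×257 + 203
257 = 1×203 + 54
203 = 3×54 + 41
54 = 1×41 + 13
41 = 3×13 + 2
13 = 6×2 + 1
2 = 2×1 + 0
Back-substitute:
1 = 13 − 6·2
1 = −6·41 + 19·13
1 = 19·54 − 25·41
1 = −25·203 + 94·54
1 = 94·257 − 119·203
1 = −119·57000 + 26393·257
So 257·26393 ≡ 1 (mod 57000), hence d = 26393.

26393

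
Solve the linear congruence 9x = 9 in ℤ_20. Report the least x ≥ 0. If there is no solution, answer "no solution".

First find gcd(9, 20):
20 = 2×9 + 2
9 = 4×2 + 1
2 = 2×1 + 0
gcd = 1, so a unique solution mod 20 exists.
Back-substitute for the Bézout coefficients:
1 = 9 − 4·2
1 = −4·20 + 9·9
So 9·(9) ≡ 1 (mod 20), giving 9⁻¹ ≡ 9.
x ≡ 9⁻¹·9 ≡ 9·9 ≡ 1 (mod 20).

1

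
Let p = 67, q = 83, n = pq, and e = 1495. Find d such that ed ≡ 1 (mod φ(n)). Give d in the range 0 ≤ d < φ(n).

3211

φ(n) = (p−1)(q−1) = 66·82 = 5412.
Need d with 1495·d ≡ 1 (mod 5412). Apply the extended Euclidean algorithm:
5412 = 3·1495 + 927
1495 = 1·927 + 568
927 = 1·568 + 359
568 = 1·359 + 209
359 = 1·209 + 150
209 = 1·150 + 59
150 = 2·59 + 32
59 = 1·32 + 27
32 = 1·27 + 5
27 = 5·5 + 2
5 = 2·2 + 1
2 = 2·1 + 0
Back-substitute:
1 = 5 − 2·2
1 = −2·27 + 11·5
1 = 11·32 − 13·27
1 = −13·59 + 24·32
1 = 24·150 − 61·59
1 = −61·209 + 85·150
1 = 85·359 − 146·209
1 = −146·568 + 231·359
1 = 231·927 − 377·568
1 = −377·1495 + 608·927
1 = 608·5412 − 2201·1495
So 1495·(-2201) ≡ 1 (mod 5412), hence d ≡ -2201 ≡ 3211 (mod 5412).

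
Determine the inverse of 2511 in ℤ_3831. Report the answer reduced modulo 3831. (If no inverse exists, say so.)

Euclidean algorithm on 3831, 2511:
3831 = 1·2511 + 1320
2511 = 1·1320 + 1191
1320 = 1·1191 + 129
1191 = 9·129 + 30
129 = 4·30 + 9
30 = 3·9 + 3
9 = 3·3 + 0
The gcd is 3, not 1, hence no inverse exists.

no inverse exists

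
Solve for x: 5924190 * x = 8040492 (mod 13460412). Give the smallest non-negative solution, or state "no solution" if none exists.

664330

First find gcd(5924190, 13460412):
13460412 = 2·5924190 + 1612032
5924190 = 3·1612032 + 1088094
1612032 = 1·1088094 + 523938
1088094 = 2·523938 + 40218
523938 = 13·40218 + 1104
40218 = 36·1104 + 474
1104 = 2·474 + 156
474 = 3·156 + 6
156 = 26·6 + 0
gcd = 6 and 6 | 8040492, so solutions exist. Divide through by 6: 987365x ≡ 1340082 (mod 2243402).
Now find 987365⁻¹ mod 2243402:
2243402 = 2·987365 + 268672
987365 = 3·268672 + 181349
268672 = 1·181349 + 87323
181349 = 2·87323 + 6703
87323 = 13·6703 + 184
6703 = 36·184 + 79
184 = 2·79 + 26
79 = 3·26 + 1
26 = 26·1 + 0
Back-substitute:
1 = 79 − 3·26
1 = −3·184 + 7·79
1 = 7·6703 − 255·184
1 = −255·87323 + 3322·6703
1 = 3322·181349 − 6899·87323
1 = −6899·268672 + 10221·181349
1 = 10221·987365 − 37562·268672
1 = −37562·2243402 + 85345·987365
So 987365⁻¹ ≡ 85345 (mod 2243402).
Then x ≡ 85345·1340082 ≡ 664330 (mod 2243402); the smallest non-negative solution is x = 664330.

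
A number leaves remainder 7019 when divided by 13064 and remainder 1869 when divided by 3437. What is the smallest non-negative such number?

Write x = 7019 + 13064·k. Then 13064·k ≡ 1869 − 7019 ≡ 1724 (mod 3437).
Need 13064⁻¹ mod 3437. Extended Euclid on (3437, 2753):
3437 = 1·2753 + 684
2753 = 4·684 + 17
684 = 40·17 + 4
17 = 4·4 + 1
4 = 4·1 + 0
Back-substitute:
1 = 17 − 4·4
1 = −4·684 + 161·17
1 = 161·2753 − 648·684
1 = −648·3437 + 809·2753
13064⁻¹ ≡ 809 (mod 3437), so k ≡ 809·1724 ≡ 2731 (mod 3437).
x = 7019 + 13064·2731 = 35684803.

35684803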